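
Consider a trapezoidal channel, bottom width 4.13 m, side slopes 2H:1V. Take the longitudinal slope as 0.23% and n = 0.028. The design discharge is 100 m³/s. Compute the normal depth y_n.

Manning's equation rearranged: A R^(2/3) = nQ / (1·√S) = 0.028 × 100 / (√0.0023) = 58.38.
Try y = 2.83 m: A R^(2/3) = 38.69 — too small.
Try y = 3.99 m: A R^(2/3) = 81.71 — too large.
Try y = 3.43 m: A R^(2/3) = 58.56 — close enough.

y_n = 3.43 m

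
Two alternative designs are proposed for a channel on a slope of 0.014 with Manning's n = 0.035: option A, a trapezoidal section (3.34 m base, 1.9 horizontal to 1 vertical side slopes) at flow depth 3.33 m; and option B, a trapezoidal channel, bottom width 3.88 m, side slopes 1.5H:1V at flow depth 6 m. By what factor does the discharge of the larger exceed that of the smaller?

Channel A: With bottom width b = 3.34 m and side slope z = 1.9: A = (b + zy)y = (3.34 + 1.9×3.33)×3.33 = 32.19 m²; P = b + 2y√(1+z²) = 3.34 + 2×3.33×2.147 = 17.64 m. Hydraulic radius R = A/P = 32.19/17.64 = 1.825 m. Q_A = (1/0.035)·32.19·1.825^(2/3)·√0.014 = 162.5 m³/s.
Channel B: With bottom width b = 3.88 m and side slope z = 1.5: A = (b + zy)y = (3.88 + 1.5×6)×6 = 77.28 m²; P = b + 2y√(1+z²) = 3.88 + 2×6×1.803 = 25.51 m. Hydraulic radius R = A/P = 77.28/25.51 = 3.029 m. Q_B = (1/0.035)·77.28·3.029^(2/3)·√0.014 = 546.9 m³/s.
The larger discharge is 546.9 m³/s and the smaller is 162.5 m³/s; the ratio is 3.37.

3.37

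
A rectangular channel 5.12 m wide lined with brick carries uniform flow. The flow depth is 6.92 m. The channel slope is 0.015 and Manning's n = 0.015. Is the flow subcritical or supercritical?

Flow area A = b·y = 5.12 × 6.92 = 35.43 m². Wetted perimeter P = b + 2y = 5.12 + 2×6.92 = 18.96 m.
Hydraulic radius R = A/P = 35.43/18.96 = 1.869 m.
V = (1/n) R^(2/3) √S = (1/0.015) × 1.869^(2/3) × √0.015 = 12.39 m/s. Hydraulic depth D_h = A/T = 35.43/5.12 = 6.92 m.
Froude number Fr = V/√(g·D_h) = 12.39/√(9.81×6.92) = 1.5, which is greater than 1, so the flow is supercritical.

supercritical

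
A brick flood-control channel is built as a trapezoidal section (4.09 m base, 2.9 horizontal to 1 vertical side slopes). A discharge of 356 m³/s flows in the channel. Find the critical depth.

At critical depth, Q² T / (g A³) = 1, i.e. A³/T = Q²/g = 356²/9.81 = 12920.
At y = 3.4 m: A³/T = 4481 — low.
At y = 5.34 m: A³/T = 32580 — high.
At y = 4.34 m: A³/T = 12960 — close enough.

y_c = 4.34 m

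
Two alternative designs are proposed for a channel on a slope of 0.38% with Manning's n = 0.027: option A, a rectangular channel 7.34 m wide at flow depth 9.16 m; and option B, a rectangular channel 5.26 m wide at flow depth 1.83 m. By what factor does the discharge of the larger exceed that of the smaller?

12.6

Channel A: Flow area A = b·y = 7.34 × 9.16 = 67.23 m². Wetted perimeter P = b + 2y = 7.34 + 2×9.16 = 25.66 m. Hydraulic radius R = A/P = 67.23/25.66 = 2.62 m. Q_A = (1/0.027)·67.23·2.62^(2/3)·√0.0038 = 291.7 m³/s.
Channel B: Flow area A = b·y = 5.26 × 1.83 = 9.626 m². Wetted perimeter P = b + 2y = 5.26 + 2×1.83 = 8.92 m. Hydraulic radius R = A/P = 9.626/8.92 = 1.079 m. Q_B = (1/0.027)·9.626·1.079^(2/3)·√0.0038 = 23.12 m³/s.
The larger discharge is 291.7 m³/s and the smaller is 23.12 m³/s; the ratio is 12.6.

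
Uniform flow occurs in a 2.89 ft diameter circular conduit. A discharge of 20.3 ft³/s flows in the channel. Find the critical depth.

At critical depth, Q² T / (g A³) = 1, i.e. A³/T = Q²/g = 20.3²/32.2 = 12.8.
At y = 1.81 ft: A³/T = 28.9 — high.
At y = 1.08 ft: A³/T = 4 — low.
At y = 1.46 ft: A³/T = 12.7 — matches.

y_c = 1.46 ft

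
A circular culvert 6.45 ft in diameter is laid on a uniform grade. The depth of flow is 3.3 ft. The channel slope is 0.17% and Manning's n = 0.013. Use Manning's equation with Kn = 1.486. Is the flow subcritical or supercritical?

For a circular section of diameter D = 6.45 ft at depth y = 3.3 ft, the central angle is θ = 2 arccos(1 − 2y/D) = 3.188 rad. Then A = (D²/8)(θ − sin θ) = 16.82 ft² and P = Dθ/2 = 10.28 ft.
Hydraulic radius R = A/P = 16.82/10.28 = 1.636 ft.
V = (1.486/n) R^(2/3) √S = (1.486/0.013) × 1.636^(2/3) × √0.0017 = 6.544 ft/s. Hydraulic depth D_h = A/T = 16.82/6.448 = 2.609 ft.
Froude number Fr = V/√(g·D_h) = 6.544/√(32.2×2.609) = 0.714, which is less than 1, so the flow is subcritical.

subcritical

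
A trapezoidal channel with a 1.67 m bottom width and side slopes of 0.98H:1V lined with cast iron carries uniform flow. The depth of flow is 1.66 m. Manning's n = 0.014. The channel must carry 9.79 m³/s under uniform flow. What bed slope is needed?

With bottom width b = 1.67 m and side slope z = 0.98: A = (b + zy)y = (1.67 + 0.98×1.66)×1.66 = 5.473 m²; P = b + 2y√(1+z²) = 1.67 + 2×1.66×1.4 = 6.318 m.
Hydraulic radius R = A/P = 5.473/6.318 = 0.8661 m.
From Manning's equation, S = [nQ / (1 A R^(2/3))]² = [0.014 × 9.79 / (1 × 5.473 × 0.8661^(2/3))]² = 0.00076.

S = 0.00076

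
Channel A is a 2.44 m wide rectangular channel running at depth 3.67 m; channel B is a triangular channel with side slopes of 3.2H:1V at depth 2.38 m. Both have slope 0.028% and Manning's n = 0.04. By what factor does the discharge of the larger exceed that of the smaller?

2.34

Channel A: Flow area A = b·y = 2.44 × 3.67 = 8.955 m². Wetted perimeter P = b + 2y = 2.44 + 2×3.67 = 9.78 m. Hydraulic radius R = A/P = 8.955/9.78 = 0.9156 m. Q_A = (1/0.04)·8.955·0.9156^(2/3)·√0.00028 = 3.532 m³/s.
Channel B: For a triangular section with side slope z = 3.2: A = zy² = 3.2×2.38² = 18.13 m²; P = 2y√(1+z²) = 2×2.38×3.353 = 15.96 m. Hydraulic radius R = A/P = 18.13/15.96 = 1.136 m. Q_B = (1/0.04)·18.13·1.136^(2/3)·√0.00028 = 8.255 m³/s.
The larger discharge is 8.255 m³/s and the smaller is 3.532 m³/s; the ratio is 2.34.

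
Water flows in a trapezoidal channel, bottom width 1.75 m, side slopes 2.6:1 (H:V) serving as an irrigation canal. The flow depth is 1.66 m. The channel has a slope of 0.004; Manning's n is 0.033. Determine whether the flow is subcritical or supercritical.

With bottom width b = 1.75 m and side slope z = 2.6: A = (b + zy)y = (1.75 + 2.6×1.66)×1.66 = 10.07 m²; P = b + 2y√(1+z²) = 1.75 + 2×1.66×2.786 = 11 m.
Hydraulic radius R = A/P = 10.07/11 = 0.9155 m.
V = (1/n) R^(2/3) √S = (1/0.033) × 0.9155^(2/3) × √0.004 = 1.807 m/s. Hydraulic depth D_h = A/T = 10.07/10.38 = 0.9699 m.
Froude number Fr = V/√(g·D_h) = 1.807/√(9.81×0.9699) = 0.586, which is less than 1, so the flow is subcritical.

subcritical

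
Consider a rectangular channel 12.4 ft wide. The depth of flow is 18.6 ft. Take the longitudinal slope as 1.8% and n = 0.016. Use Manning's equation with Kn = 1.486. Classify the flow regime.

Flow area A = b·y = 12.4 × 18.6 = 230.6 ft². Wetted perimeter P = b + 2y = 12.4 + 2×18.6 = 49.6 ft.
Hydraulic radius R = A/P = 230.6/49.6 = 4.65 ft.
V = (1.486/n) R^(2/3) √S = (1.486/0.016) × 4.65^(2/3) × √0.018 = 34.71 ft/s. Hydraulic depth D_h = A/T = 230.6/12.4 = 18.6 ft.
Froude number Fr = V/√(g·D_h) = 34.71/√(32.2×18.6) = 1.42, which is greater than 1, so the flow is supercritical.

supercritical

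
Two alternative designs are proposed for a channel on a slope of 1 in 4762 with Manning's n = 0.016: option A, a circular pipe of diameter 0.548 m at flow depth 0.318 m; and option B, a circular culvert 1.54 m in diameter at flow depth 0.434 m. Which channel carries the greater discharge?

channel B

Channel A: For a circular section of diameter D = 0.548 m at depth y = 0.318 m, the central angle is θ = 2 arccos(1 − 2y/D) = 3.464 rad. Then A = (D²/8)(θ − sin θ) = 0.1419 m² and P = Dθ/2 = 0.9492 m. Hydraulic radius R = A/P = 0.1419/0.9492 = 0.1495 m. Q_A = (1/0.016)·0.1419·0.1495^(2/3)·√0.00021 = 0.03622 m³/s.
Channel B: For a circular section of diameter D = 1.54 m at depth y = 0.434 m, the central angle is θ = 2 arccos(1 − 2y/D) = 2.238 rad. Then A = (D²/8)(θ − sin θ) = 0.4308 m² and P = Dθ/2 = 1.724 m. Hydraulic radius R = A/P = 0.4308/1.724 = 0.2499 m. Q_B = (1/0.016)·0.4308·0.2499^(2/3)·√0.00021 = 0.1548 m³/s.
Q_A = 0.03622 m³/s vs Q_B = 0.1548 m³/s, so channel B carries more.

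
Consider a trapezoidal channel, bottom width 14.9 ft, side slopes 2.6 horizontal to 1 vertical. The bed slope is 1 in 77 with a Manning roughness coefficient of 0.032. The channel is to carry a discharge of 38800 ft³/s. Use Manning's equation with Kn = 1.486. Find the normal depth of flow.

y_n = 21.1 ft

Manning's equation rearranged: A R^(2/3) = nQ / (1.486·√S) = 0.032 × 38800 / (1.486 × √0.01299) = 7332.
Try y = 25.4 ft: A R^(2/3) = 11450 — too large.
Try y = 16.9 ft: A R^(2/3) = 4340 — too small.
Try y = 21.1 ft: A R^(2/3) = 7330 — matches.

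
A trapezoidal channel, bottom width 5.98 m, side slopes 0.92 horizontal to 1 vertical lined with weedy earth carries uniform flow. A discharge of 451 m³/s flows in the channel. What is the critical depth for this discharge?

At critical depth, Q² T / (g A³) = 1, i.e. A³/T = Q²/g = 451²/9.81 = 20730.
Try y = 5.17 m: A³/T = 11040 — short.
Try y = 7.64 m: A³/T = 48990 — over.
Try y = 6.11 m: A³/T = 20680 — close enough.

y_c = 6.11 m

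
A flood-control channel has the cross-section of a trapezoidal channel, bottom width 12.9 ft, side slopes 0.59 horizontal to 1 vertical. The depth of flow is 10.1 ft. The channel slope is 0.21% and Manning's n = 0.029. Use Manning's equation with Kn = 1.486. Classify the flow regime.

With bottom width b = 12.9 ft and side slope z = 0.59: A = (b + zy)y = (12.9 + 0.59×10.1)×10.1 = 190.5 ft²; P = b + 2y√(1+z²) = 12.9 + 2×10.1×1.161 = 36.35 ft.
Hydraulic radius R = A/P = 190.5/36.35 = 5.24 ft.
V = (1.486/n) R^(2/3) √S = (1.486/0.029) × 5.24^(2/3) × √0.0021 = 7.084 ft/s. Hydraulic depth D_h = A/T = 190.5/24.82 = 7.675 ft.
Froude number Fr = V/√(g·D_h) = 7.084/√(32.2×7.675) = 0.451, which is less than 1, so the flow is subcritical.

subcritical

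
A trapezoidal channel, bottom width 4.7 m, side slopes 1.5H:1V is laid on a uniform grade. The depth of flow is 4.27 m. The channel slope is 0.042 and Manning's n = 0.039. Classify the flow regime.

supercritical

With bottom width b = 4.7 m and side slope z = 1.5: A = (b + zy)y = (4.7 + 1.5×4.27)×4.27 = 47.42 m²; P = b + 2y√(1+z²) = 4.7 + 2×4.27×1.803 = 20.1 m.
Hydraulic radius R = A/P = 47.42/20.1 = 2.36 m.
V = (1/n) R^(2/3) √S = (1/0.039) × 2.36^(2/3) × √0.042 = 9.314 m/s. Hydraulic depth D_h = A/T = 47.42/17.51 = 2.708 m.
Froude number Fr = V/√(g·D_h) = 9.314/√(9.81×2.708) = 1.81, which is greater than 1, so the flow is supercritical.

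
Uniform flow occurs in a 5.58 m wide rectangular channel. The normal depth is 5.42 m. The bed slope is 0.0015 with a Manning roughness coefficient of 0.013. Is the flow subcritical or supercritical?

subcritical

Flow area A = b·y = 5.58 × 5.42 = 30.24 m². Wetted perimeter P = b + 2y = 5.58 + 2×5.42 = 16.42 m.
Hydraulic radius R = A/P = 30.24/16.42 = 1.842 m.
V = (1/n) R^(2/3) √S = (1/0.013) × 1.842^(2/3) × √0.0015 = 4.477 m/s. Hydraulic depth D_h = A/T = 30.24/5.58 = 5.42 m.
Froude number Fr = V/√(g·D_h) = 4.477/√(9.81×5.42) = 0.614, which is less than 1, so the flow is subcritical.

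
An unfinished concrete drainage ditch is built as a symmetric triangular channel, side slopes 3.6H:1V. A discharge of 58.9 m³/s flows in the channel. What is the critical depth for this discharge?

At critical depth, Q² T / (g A³) = 1, i.e. A³/T = Q²/g = 58.9²/9.81 = 353.6.
At y = 1.73 m: A³/T = 100.4 — short.
At y = 2.6 m: A³/T = 769.9 — over.
At y = 2.23 m: A³/T = 357.4 — matches.

y_c = 2.23 m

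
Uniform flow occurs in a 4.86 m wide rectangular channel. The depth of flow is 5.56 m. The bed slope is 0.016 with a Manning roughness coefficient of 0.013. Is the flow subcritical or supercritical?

Flow area A = b·y = 4.86 × 5.56 = 27.02 m². Wetted perimeter P = b + 2y = 4.86 + 2×5.56 = 15.98 m.
Hydraulic radius R = A/P = 27.02/15.98 = 1.691 m.
V = (1/n) R^(2/3) √S = (1/0.013) × 1.691^(2/3) × √0.016 = 13.81 m/s. Hydraulic depth D_h = A/T = 27.02/4.86 = 5.56 m.
Froude number Fr = V/√(g·D_h) = 13.81/√(9.81×5.56) = 1.87, which is greater than 1, so the flow is supercritical.

supercritical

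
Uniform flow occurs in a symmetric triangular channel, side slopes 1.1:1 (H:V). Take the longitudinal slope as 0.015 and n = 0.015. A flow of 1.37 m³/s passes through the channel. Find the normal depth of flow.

y_n = 0.633 m

Manning's equation rearranged: A R^(2/3) = nQ / (1·√S) = 0.015 × 1.37 / (√0.015) = 0.1678.
Trying y = 0.557 m: A R^(2/3) = 0.1191 — too small.
Trying y = 0.69 m: A R^(2/3) = 0.2108 — too large.
Trying y = 0.633 m: A R^(2/3) = 0.1675 — close enough.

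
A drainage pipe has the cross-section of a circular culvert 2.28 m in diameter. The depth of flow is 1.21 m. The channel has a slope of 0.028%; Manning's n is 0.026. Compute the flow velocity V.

V = 0.453 m/s

For a circular section of diameter D = 2.28 m at depth y = 1.21 m, the central angle is θ = 2 arccos(1 − 2y/D) = 3.264 rad. Then A = (D²/8)(θ − sin θ) = 2.201 m² and P = Dθ/2 = 3.722 m.
Hydraulic radius R = A/P = 2.201/3.722 = 0.5914 m.
From Manning's equation, V = (1/n) R^(2/3) S^(1/2) = (1/0.026) × 0.5914^(2/3) × 0.00028^(1/2) = 0.453 m/s.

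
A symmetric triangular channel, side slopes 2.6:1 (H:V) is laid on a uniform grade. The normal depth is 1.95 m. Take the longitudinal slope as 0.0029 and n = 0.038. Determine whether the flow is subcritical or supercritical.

For a triangular section with side slope z = 2.6: A = zy² = 2.6×1.95² = 9.886 m²; P = 2y√(1+z²) = 2×1.95×2.786 = 10.86 m.
Hydraulic radius R = A/P = 9.886/10.86 = 0.91 m.
V = (1/n) R^(2/3) √S = (1/0.038) × 0.91^(2/3) × √0.0029 = 1.331 m/s. Hydraulic depth D_h = A/T = 9.886/10.14 = 0.975 m.
Froude number Fr = V/√(g·D_h) = 1.331/√(9.81×0.975) = 0.43, which is less than 1, so the flow is subcritical.

subcritical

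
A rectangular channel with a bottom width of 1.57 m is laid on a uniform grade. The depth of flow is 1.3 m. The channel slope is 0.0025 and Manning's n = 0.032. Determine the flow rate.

Flow area A = b·y = 1.57 × 1.3 = 2.041 m². Wetted perimeter P = b + 2y = 1.57 + 2×1.3 = 4.17 m.
Hydraulic radius R = A/P = 2.041/4.17 = 0.4894 m.
Manning's equation: Q = (1/n) A R^(2/3) S^(1/2) = (1/0.032) × 2.041 × 0.4894^(2/3) × 0.0025^(1/2) = 1.98 m³/s.

Q = 1.98 m³/s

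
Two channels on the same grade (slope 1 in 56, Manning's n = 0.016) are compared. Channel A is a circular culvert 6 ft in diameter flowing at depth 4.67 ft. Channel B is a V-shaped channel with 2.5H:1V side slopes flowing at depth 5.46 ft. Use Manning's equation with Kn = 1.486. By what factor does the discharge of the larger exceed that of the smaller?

Channel A: For a circular section of diameter D = 6 ft at depth y = 4.67 ft, the central angle is θ = 2 arccos(1 − 2y/D) = 4.322 rad. Then A = (D²/8)(θ − sin θ) = 23.61 ft² and P = Dθ/2 = 12.97 ft. Hydraulic radius R = A/P = 23.61/12.97 = 1.821 ft. Q_A = (1.486/0.016)·23.61·1.821^(2/3)·√0.01786 = 437 ft³/s.
Channel B: For a triangular section with side slope z = 2.5: A = zy² = 2.5×5.46² = 74.53 ft²; P = 2y√(1+z²) = 2×5.46×2.693 = 29.4 ft. Hydraulic radius R = A/P = 74.53/29.4 = 2.535 ft. Q_B = (1.486/0.016)·74.53·2.535^(2/3)·√0.01786 = 1720 ft³/s.
The larger discharge is 1720 ft³/s and the smaller is 437 ft³/s; the ratio is 3.93.

3.93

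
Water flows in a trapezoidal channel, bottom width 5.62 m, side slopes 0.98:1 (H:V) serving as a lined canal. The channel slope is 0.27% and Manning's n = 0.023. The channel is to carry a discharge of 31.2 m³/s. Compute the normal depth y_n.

Manning's equation rearranged: A R^(2/3) = nQ / (1·√S) = 0.023 × 31.2 / (√0.0027) = 13.81.
At y = 1.21 m: A R^(2/3) = 7.757 — short.
At y = 1.94 m: A R^(2/3) = 17.56 — over.
At y = 1.69 m: A R^(2/3) = 13.79 — matches.

y_n = 1.69 m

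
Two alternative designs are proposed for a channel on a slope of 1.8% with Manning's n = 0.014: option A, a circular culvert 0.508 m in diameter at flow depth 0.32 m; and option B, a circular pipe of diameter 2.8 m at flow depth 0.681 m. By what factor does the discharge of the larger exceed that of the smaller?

17

Channel A: For a circular section of diameter D = 0.508 m at depth y = 0.32 m, the central angle is θ = 2 arccos(1 − 2y/D) = 3.667 rad. Then A = (D²/8)(θ − sin θ) = 0.1345 m² and P = Dθ/2 = 0.9315 m. Hydraulic radius R = A/P = 0.1345/0.9315 = 0.1444 m. Q_A = (1/0.014)·0.1345·0.1444^(2/3)·√0.018 = 0.3547 m³/s.
Channel B: For a circular section of diameter D = 2.8 m at depth y = 0.681 m, the central angle is θ = 2 arccos(1 − 2y/D) = 2.063 rad. Then A = (D²/8)(θ − sin θ) = 1.158 m² and P = Dθ/2 = 2.888 m. Hydraulic radius R = A/P = 1.158/2.888 = 0.4009 m. Q_B = (1/0.014)·1.158·0.4009^(2/3)·√0.018 = 6.034 m³/s.
The larger discharge is 6.034 m³/s and the smaller is 0.3547 m³/s; the ratio is 17.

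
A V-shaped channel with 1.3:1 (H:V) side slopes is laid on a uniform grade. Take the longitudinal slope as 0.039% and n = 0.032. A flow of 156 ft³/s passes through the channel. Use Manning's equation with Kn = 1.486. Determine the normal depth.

Manning's equation rearranged: A R^(2/3) = nQ / (1.486·√S) = 0.032 × 156 / (1.486 × √0.00039) = 170.1.
Try y = 8.74 ft: A R^(2/3) = 227.3 — high.
Try y = 7.84 ft: A R^(2/3) = 170.1 — ≈ 170.1.

y_n = 7.84 ft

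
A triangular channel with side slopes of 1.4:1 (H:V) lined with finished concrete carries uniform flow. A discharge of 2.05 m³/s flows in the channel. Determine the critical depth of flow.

y_c = 0.847 m

At critical depth, Q² T / (g A³) = 1, i.e. A³/T = Q²/g = 2.05²/9.81 = 0.4284.
At y = 0.639 m: A³/T = 0.1044 — low.
At y = 0.847 m: A³/T = 0.4272 — matches.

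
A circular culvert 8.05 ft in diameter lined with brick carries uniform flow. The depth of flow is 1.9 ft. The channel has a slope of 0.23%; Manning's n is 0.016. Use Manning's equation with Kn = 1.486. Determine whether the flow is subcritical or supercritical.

For a circular section of diameter D = 8.05 ft at depth y = 1.9 ft, the central angle is θ = 2 arccos(1 − 2y/D) = 2.029 rad. Then A = (D²/8)(θ − sin θ) = 9.173 ft² and P = Dθ/2 = 8.168 ft.
Hydraulic radius R = A/P = 9.173/8.168 = 1.123 ft.
V = (1.486/n) R^(2/3) √S = (1.486/0.016) × 1.123^(2/3) × √0.0023 = 4.813 ft/s. Hydraulic depth D_h = A/T = 9.173/6.837 = 1.342 ft.
Froude number Fr = V/√(g·D_h) = 4.813/√(32.2×1.342) = 0.732, which is less than 1, so the flow is subcritical.

subcritical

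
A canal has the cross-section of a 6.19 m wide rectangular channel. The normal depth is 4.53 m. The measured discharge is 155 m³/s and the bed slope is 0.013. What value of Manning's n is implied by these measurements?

n = 0.031

Flow area A = b·y = 6.19 × 4.53 = 28.04 m². Wetted perimeter P = b + 2y = 6.19 + 2×4.53 = 15.25 m.
Hydraulic radius R = A/P = 28.04/15.25 = 1.839 m.
Rearranging Manning's equation: n = (1/Q) A R^(2/3) S^(1/2) = (1/155) × 28.04 × 1.839^(2/3) × √0.013 = 0.031.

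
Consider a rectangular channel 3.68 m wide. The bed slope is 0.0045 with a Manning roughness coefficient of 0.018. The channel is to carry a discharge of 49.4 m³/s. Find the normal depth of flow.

y_n = 3.24 m

Manning's equation rearranged: A R^(2/3) = nQ / (1·√S) = 0.018 × 49.4 / (√0.0045) = 13.26.
At y = 2.28 m: A R^(2/3) = 8.492 — short.
At y = 3.74 m: A R^(2/3) = 15.83 — over.
At y = 3.24 m: A R^(2/3) = 13.27 — ≈ 13.26.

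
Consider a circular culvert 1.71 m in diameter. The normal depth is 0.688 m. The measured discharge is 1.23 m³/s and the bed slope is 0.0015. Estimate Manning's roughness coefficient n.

n = 0.014

For a circular section of diameter D = 1.71 m at depth y = 0.688 m, the central angle is θ = 2 arccos(1 − 2y/D) = 2.748 rad. Then A = (D²/8)(θ − sin θ) = 0.8645 m² and P = Dθ/2 = 2.35 m.
Hydraulic radius R = A/P = 0.8645/2.35 = 0.3679 m.
Rearranging Manning's equation: n = (1/Q) A R^(2/3) S^(1/2) = (1/1.23) × 0.8645 × 0.3679^(2/3) × √0.0015 = 0.014.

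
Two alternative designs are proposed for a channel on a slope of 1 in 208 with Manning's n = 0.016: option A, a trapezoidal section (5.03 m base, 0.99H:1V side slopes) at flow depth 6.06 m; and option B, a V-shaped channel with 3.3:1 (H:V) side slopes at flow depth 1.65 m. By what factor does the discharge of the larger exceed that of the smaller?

Channel A: With bottom width b = 5.03 m and side slope z = 0.99: A = (b + zy)y = (5.03 + 0.99×6.06)×6.06 = 66.84 m²; P = b + 2y√(1+z²) = 5.03 + 2×6.06×1.407 = 22.08 m. Hydraulic radius R = A/P = 66.84/22.08 = 3.026 m. Q_A = (1/0.016)·66.84·3.026^(2/3)·√0.004808 = 606 m³/s.
Channel B: For a triangular section with side slope z = 3.3: A = zy² = 3.3×1.65² = 8.984 m²; P = 2y√(1+z²) = 2×1.65×3.448 = 11.38 m. Hydraulic radius R = A/P = 8.984/11.38 = 0.7895 m. Q_B = (1/0.016)·8.984·0.7895^(2/3)·√0.004808 = 33.26 m³/s.
The larger discharge is 606 m³/s and the smaller is 33.26 m³/s; the ratio is 18.2.

18.2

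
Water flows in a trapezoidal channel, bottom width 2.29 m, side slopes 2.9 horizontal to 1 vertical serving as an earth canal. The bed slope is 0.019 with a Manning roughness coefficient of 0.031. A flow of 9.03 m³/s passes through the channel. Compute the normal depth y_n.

Manning's equation rearranged: A R^(2/3) = nQ / (1·√S) = 0.031 × 9.03 / (√0.019) = 2.031.
Try y = 0.595 m: A R^(2/3) = 1.302 — low.
Try y = 0.743 m: A R^(2/3) = 2.031 — close enough.

y_n = 0.743 m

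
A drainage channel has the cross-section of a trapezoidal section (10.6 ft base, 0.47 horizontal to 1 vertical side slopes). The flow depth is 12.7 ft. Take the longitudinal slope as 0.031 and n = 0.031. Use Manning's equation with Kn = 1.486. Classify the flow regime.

With bottom width b = 10.6 ft and side slope z = 0.47: A = (b + zy)y = (10.6 + 0.47×12.7)×12.7 = 210.4 ft²; P = b + 2y√(1+z²) = 10.6 + 2×12.7×1.105 = 38.67 ft.
Hydraulic radius R = A/P = 210.4/38.67 = 5.442 ft.
V = (1.486/n) R^(2/3) √S = (1.486/0.031) × 5.442^(2/3) × √0.031 = 26.11 ft/s. Hydraulic depth D_h = A/T = 210.4/22.54 = 9.337 ft.
Froude number Fr = V/√(g·D_h) = 26.11/√(32.2×9.337) = 1.51, which is greater than 1, so the flow is supercritical.

supercritical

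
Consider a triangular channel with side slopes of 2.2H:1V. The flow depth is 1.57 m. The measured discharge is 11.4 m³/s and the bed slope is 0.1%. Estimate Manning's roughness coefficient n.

For a triangular section with side slope z = 2.2: A = zy² = 2.2×1.57² = 5.423 m²; P = 2y√(1+z²) = 2×1.57×2.417 = 7.588 m.
Hydraulic radius R = A/P = 5.423/7.588 = 0.7146 m.
Rearranging Manning's equation: n = (1/Q) A R^(2/3) S^(1/2) = (1/11.4) × 5.423 × 0.7146^(2/3) × √0.001 = 0.012.

n = 0.012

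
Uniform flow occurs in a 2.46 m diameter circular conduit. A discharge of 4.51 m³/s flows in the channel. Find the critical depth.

At critical depth, Q² T / (g A³) = 1, i.e. A³/T = Q²/g = 4.51²/9.81 = 2.073.
Try y = 1.12 m: A³/T = 3.813 — over.
Try y = 0.692 m: A³/T = 0.5959 — short.
Try y = 0.955 m: A³/T = 2.069 — close enough.

y_c = 0.955 m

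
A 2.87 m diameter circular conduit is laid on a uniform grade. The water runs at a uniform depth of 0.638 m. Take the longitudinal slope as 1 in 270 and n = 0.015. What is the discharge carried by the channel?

Q = 2.28 m³/s

For a circular section of diameter D = 2.87 m at depth y = 0.638 m, the central angle is θ = 2 arccos(1 − 2y/D) = 1.964 rad. Then A = (D²/8)(θ − sin θ) = 1.071 m² and P = Dθ/2 = 2.818 m.
Hydraulic radius R = A/P = 1.071/2.818 = 0.38 m.
Manning's equation: Q = (1/n) A R^(2/3) S^(1/2) = (1/0.015) × 1.071 × 0.38^(2/3) × 0.003704^(1/2) = 2.28 m³/s.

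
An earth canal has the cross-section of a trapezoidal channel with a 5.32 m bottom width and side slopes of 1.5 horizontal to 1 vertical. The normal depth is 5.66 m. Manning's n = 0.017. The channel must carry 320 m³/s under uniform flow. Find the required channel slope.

S = 0.0011

With bottom width b = 5.32 m and side slope z = 1.5: A = (b + zy)y = (5.32 + 1.5×5.66)×5.66 = 78.16 m²; P = b + 2y√(1+z²) = 5.32 + 2×5.66×1.803 = 25.73 m.
Hydraulic radius R = A/P = 78.16/25.73 = 3.038 m.
From Manning's equation, S = [nQ / (1 A R^(2/3))]² = [0.017 × 320 / (1 × 78.16 × 3.038^(2/3))]² = 0.0011.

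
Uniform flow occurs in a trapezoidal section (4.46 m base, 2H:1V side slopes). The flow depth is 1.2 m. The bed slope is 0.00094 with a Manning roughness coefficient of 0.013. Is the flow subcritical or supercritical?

subcritical

With bottom width b = 4.46 m and side slope z = 2: A = (b + zy)y = (4.46 + 2×1.2)×1.2 = 8.232 m²; P = b + 2y√(1+z²) = 4.46 + 2×1.2×2.236 = 9.827 m.
Hydraulic radius R = A/P = 8.232/9.827 = 0.8377 m.
V = (1/n) R^(2/3) √S = (1/0.013) × 0.8377^(2/3) × √0.00094 = 2.096 m/s. Hydraulic depth D_h = A/T = 8.232/9.26 = 0.889 m.
Froude number Fr = V/√(g·D_h) = 2.096/√(9.81×0.889) = 0.71, which is less than 1, so the flow is subcritical.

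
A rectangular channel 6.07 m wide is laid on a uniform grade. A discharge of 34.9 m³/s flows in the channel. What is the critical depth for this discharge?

For a rectangular channel, critical depth y_c = (q²/g)^(1/3) where q = Q/b = 34.9/6.07 = 5.75 m²/s.
So y_c = (5.75²/9.81)^(1/3) = 1.5 m.

y_c = 1.5 m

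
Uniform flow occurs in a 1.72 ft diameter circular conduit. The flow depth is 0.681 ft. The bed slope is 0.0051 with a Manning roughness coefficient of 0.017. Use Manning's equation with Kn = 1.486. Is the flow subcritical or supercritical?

subcritical

For a circular section of diameter D = 1.72 ft at depth y = 0.681 ft, the central angle is θ = 2 arccos(1 − 2y/D) = 2.722 rad. Then A = (D²/8)(θ − sin θ) = 0.8561 ft² and P = Dθ/2 = 2.341 ft.
Hydraulic radius R = A/P = 0.8561/2.341 = 0.3657 ft.
V = (1.486/n) R^(2/3) √S = (1.486/0.017) × 0.3657^(2/3) × √0.0051 = 3.192 ft/s. Hydraulic depth D_h = A/T = 0.8561/1.682 = 0.5089 ft.
Froude number Fr = V/√(g·D_h) = 3.192/√(32.2×0.5089) = 0.789, which is less than 1, so the flow is subcritical.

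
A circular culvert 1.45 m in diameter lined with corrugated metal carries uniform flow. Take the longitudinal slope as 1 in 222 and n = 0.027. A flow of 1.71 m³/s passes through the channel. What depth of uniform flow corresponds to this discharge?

y_n = 0.999 m

Manning's equation rearranged: A R^(2/3) = nQ / (1·√S) = 0.027 × 1.71 / (√0.004505) = 0.6879.
At y = 1.1 m: A R^(2/3) = 0.7756 — over.
At y = 0.862 m: A R^(2/3) = 0.5561 — short.
At y = 0.999 m: A R^(2/3) = 0.6883 — close enough.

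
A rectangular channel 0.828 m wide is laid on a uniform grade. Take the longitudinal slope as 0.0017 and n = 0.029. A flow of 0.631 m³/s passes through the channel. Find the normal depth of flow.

Manning's equation rearranged: A R^(2/3) = nQ / (1·√S) = 0.029 × 0.631 / (√0.0017) = 0.4438.
At y = 1.48 m: A R^(2/3) = 0.5775 — high.
At y = 0.809 m: A R^(2/3) = 0.2825 — low.
At y = 1.18 m: A R^(2/3) = 0.4441 — close enough.

y_n = 1.18 m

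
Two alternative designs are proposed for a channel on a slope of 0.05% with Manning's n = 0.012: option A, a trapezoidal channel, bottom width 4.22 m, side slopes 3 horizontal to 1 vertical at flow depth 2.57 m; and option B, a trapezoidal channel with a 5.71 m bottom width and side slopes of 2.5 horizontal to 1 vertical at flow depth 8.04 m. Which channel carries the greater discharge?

channel B

Channel A: With bottom width b = 4.22 m and side slope z = 3: A = (b + zy)y = (4.22 + 3×2.57)×2.57 = 30.66 m²; P = b + 2y√(1+z²) = 4.22 + 2×2.57×3.162 = 20.47 m. Hydraulic radius R = A/P = 30.66/20.47 = 1.498 m. Q_A = (1/0.012)·30.66·1.498^(2/3)·√0.0005 = 74.78 m³/s.
Channel B: With bottom width b = 5.71 m and side slope z = 2.5: A = (b + zy)y = (5.71 + 2.5×8.04)×8.04 = 207.5 m²; P = b + 2y√(1+z²) = 5.71 + 2×8.04×2.693 = 49.01 m. Hydraulic radius R = A/P = 207.5/49.01 = 4.234 m. Q_B = (1/0.012)·207.5·4.234^(2/3)·√0.0005 = 1012 m³/s.
Q_A = 74.78 m³/s vs Q_B = 1012 m³/s, so channel B carries more.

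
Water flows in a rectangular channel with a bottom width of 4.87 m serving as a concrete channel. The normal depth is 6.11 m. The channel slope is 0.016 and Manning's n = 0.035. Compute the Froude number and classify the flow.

subcritical

Flow area A = b·y = 4.87 × 6.11 = 29.76 m². Wetted perimeter P = b + 2y = 4.87 + 2×6.11 = 17.09 m.
Hydraulic radius R = A/P = 29.76/17.09 = 1.741 m.
V = (1/n) R^(2/3) √S = (1/0.035) × 1.741^(2/3) × √0.016 = 5.231 m/s. Hydraulic depth D_h = A/T = 29.76/4.87 = 6.11 m.
Froude number Fr = V/√(g·D_h) = 5.231/√(9.81×6.11) = 0.676, which is less than 1, so the flow is subcritical.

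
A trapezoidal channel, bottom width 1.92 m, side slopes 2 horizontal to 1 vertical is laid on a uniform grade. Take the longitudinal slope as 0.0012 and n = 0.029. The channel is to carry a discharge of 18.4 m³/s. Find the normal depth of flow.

y_n = 2.19 m

Manning's equation rearranged: A R^(2/3) = nQ / (1·√S) = 0.029 × 18.4 / (√0.0012) = 15.4.
At y = 2.75 m: A R^(2/3) = 25.96 — too large.
At y = 1.95 m: A R^(2/3) = 11.85 — too small.
At y = 2.19 m: A R^(2/3) = 15.39 — matches.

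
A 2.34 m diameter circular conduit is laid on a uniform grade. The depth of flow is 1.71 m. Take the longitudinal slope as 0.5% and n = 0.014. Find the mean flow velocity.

V = 3.99 m/s

For a circular section of diameter D = 2.34 m at depth y = 1.71 m, the central angle is θ = 2 arccos(1 − 2y/D) = 4.101 rad. Then A = (D²/8)(θ − sin θ) = 3.367 m² and P = Dθ/2 = 4.798 m.
Hydraulic radius R = A/P = 3.367/4.798 = 0.7018 m.
From Manning's equation, V = (1/n) R^(2/3) S^(1/2) = (1/0.014) × 0.7018^(2/3) × 0.005^(1/2) = 3.99 m/s.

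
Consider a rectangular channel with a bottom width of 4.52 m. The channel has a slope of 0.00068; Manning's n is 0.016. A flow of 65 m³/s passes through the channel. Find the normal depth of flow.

y_n = 6.29 m

Manning's equation rearranged: A R^(2/3) = nQ / (1·√S) = 0.016 × 65 / (√0.00068) = 39.88.
Trying y = 5.43 m: A R^(2/3) = 33.52 — too small.
Trying y = 6.29 m: A R^(2/3) = 39.9 — close enough.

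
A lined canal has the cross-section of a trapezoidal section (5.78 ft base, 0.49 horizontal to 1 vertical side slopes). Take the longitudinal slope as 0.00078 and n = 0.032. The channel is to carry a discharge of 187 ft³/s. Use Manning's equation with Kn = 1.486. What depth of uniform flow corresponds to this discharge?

y_n = 7.27 ft

Manning's equation rearranged: A R^(2/3) = nQ / (1.486·√S) = 0.032 × 187 / (1.486 × √0.00078) = 144.2.
Try y = 5.3 ft: A R^(2/3) = 82.32 — low.
Try y = 7.27 ft: A R^(2/3) = 144.1 — ≈ 144.2.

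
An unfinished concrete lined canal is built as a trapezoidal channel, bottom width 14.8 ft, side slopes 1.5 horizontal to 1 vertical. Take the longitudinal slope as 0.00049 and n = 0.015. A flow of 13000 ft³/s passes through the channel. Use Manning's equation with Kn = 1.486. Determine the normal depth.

y_n = 23.2 ft

Manning's equation rearranged: A R^(2/3) = nQ / (1.486·√S) = 0.015 × 13000 / (1.486 × √0.00049) = 5928.
At y = 17.3 ft: A R^(2/3) = 3081 — too small.
At y = 28.5 ft: A R^(2/3) = 9506 — too large.
At y = 23.2 ft: A R^(2/3) = 5927 — ≈ 5928.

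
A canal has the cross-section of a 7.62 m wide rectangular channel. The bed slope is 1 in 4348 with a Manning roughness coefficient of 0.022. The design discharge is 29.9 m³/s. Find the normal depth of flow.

Manning's equation rearranged: A R^(2/3) = nQ / (1·√S) = 0.022 × 29.9 / (√0.00023) = 43.37.
Trying y = 4.16 m: A R^(2/3) = 50.13 — too large.
Trying y = 3.24 m: A R^(2/3) = 35.87 — too small.
Trying y = 3.73 m: A R^(2/3) = 43.37 — ≈ 43.37.

y_n = 3.73 m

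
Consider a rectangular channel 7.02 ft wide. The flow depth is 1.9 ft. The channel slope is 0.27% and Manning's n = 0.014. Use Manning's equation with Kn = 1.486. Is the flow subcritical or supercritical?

Flow area A = b·y = 7.02 × 1.9 = 13.34 ft². Wetted perimeter P = b + 2y = 7.02 + 2×1.9 = 10.82 ft.
Hydraulic radius R = A/P = 13.34/10.82 = 1.233 ft.
V = (1.486/n) R^(2/3) √S = (1.486/0.014) × 1.233^(2/3) × √0.0027 = 6.341 ft/s. Hydraulic depth D_h = A/T = 13.34/7.02 = 1.9 ft.
Froude number Fr = V/√(g·D_h) = 6.341/√(32.2×1.9) = 0.811, which is less than 1, so the flow is subcritical.

subcritical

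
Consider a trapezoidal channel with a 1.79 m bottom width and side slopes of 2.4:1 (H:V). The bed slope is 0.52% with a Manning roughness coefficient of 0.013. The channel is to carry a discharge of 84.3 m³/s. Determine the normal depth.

Manning's equation rearranged: A R^(2/3) = nQ / (1·√S) = 0.013 × 84.3 / (√0.0052) = 15.2.
Try y = 2.56 m: A R^(2/3) = 24.75 — high.
Try y = 1.74 m: A R^(2/3) = 10.09 — low.
Try y = 2.08 m: A R^(2/3) = 15.2 — close enough.

y_n = 2.08 m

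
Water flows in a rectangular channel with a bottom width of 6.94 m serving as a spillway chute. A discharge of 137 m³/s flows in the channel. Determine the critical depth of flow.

For a rectangular channel, critical depth y_c = (q²/g)^(1/3) where q = Q/b = 137/6.94 = 19.74 m²/s.
So y_c = (19.74²/9.81)^(1/3) = 3.41 m.

y_c = 3.41 m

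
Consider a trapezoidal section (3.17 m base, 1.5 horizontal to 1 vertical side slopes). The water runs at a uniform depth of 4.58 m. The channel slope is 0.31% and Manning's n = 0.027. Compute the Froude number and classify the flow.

subcritical

With bottom width b = 3.17 m and side slope z = 1.5: A = (b + zy)y = (3.17 + 1.5×4.58)×4.58 = 45.98 m²; P = b + 2y√(1+z²) = 3.17 + 2×4.58×1.803 = 19.68 m.
Hydraulic radius R = A/P = 45.98/19.68 = 2.336 m.
V = (1/n) R^(2/3) √S = (1/0.027) × 2.336^(2/3) × √0.0031 = 3.631 m/s. Hydraulic depth D_h = A/T = 45.98/16.91 = 2.719 m.
Froude number Fr = V/√(g·D_h) = 3.631/√(9.81×2.719) = 0.703, which is less than 1, so the flow is subcritical.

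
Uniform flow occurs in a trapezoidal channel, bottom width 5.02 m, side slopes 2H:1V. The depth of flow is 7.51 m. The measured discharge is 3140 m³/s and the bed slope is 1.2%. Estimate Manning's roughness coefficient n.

n = 0.013

With bottom width b = 5.02 m and side slope z = 2: A = (b + zy)y = (5.02 + 2×7.51)×7.51 = 150.5 m²; P = b + 2y√(1+z²) = 5.02 + 2×7.51×2.236 = 38.61 m.
Hydraulic radius R = A/P = 150.5/38.61 = 3.898 m.
Rearranging Manning's equation: n = (1/Q) A R^(2/3) S^(1/2) = (1/3140) × 150.5 × 3.898^(2/3) × √0.012 = 0.013.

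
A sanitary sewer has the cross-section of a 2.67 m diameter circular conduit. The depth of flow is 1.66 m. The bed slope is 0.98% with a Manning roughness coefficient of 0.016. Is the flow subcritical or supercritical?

supercritical

For a circular section of diameter D = 2.67 m at depth y = 1.66 m, the central angle is θ = 2 arccos(1 − 2y/D) = 3.633 rad. Then A = (D²/8)(θ − sin θ) = 3.659 m² and P = Dθ/2 = 4.851 m.
Hydraulic radius R = A/P = 3.659/4.851 = 0.7543 m.
V = (1/n) R^(2/3) √S = (1/0.016) × 0.7543^(2/3) × √0.0098 = 5.127 m/s. Hydraulic depth D_h = A/T = 3.659/2.59 = 1.413 m.
Froude number Fr = V/√(g·D_h) = 5.127/√(9.81×1.413) = 1.38, which is greater than 1, so the flow is supercritical.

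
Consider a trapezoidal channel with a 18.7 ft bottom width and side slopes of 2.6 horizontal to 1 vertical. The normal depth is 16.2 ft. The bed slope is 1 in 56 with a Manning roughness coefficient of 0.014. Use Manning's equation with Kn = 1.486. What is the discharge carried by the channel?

With bottom width b = 18.7 ft and side slope z = 2.6: A = (b + zy)y = (18.7 + 2.6×16.2)×16.2 = 985.3 ft²; P = b + 2y√(1+z²) = 18.7 + 2×16.2×2.786 = 109 ft.
Hydraulic radius R = A/P = 985.3/109 = 9.043 ft.
Manning's equation: Q = (1.486/n) A R^(2/3) S^(1/2) = (1.486/0.014) × 985.3 × 9.043^(2/3) × 0.01786^(1/2) = 60700 ft³/s.

Q = 60700 ft³/s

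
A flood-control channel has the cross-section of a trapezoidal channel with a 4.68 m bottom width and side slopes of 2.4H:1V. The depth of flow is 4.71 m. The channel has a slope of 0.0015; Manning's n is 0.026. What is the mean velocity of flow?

With bottom width b = 4.68 m and side slope z = 2.4: A = (b + zy)y = (4.68 + 2.4×4.71)×4.71 = 75.28 m²; P = b + 2y√(1+z²) = 4.68 + 2×4.71×2.6 = 29.17 m.
Hydraulic radius R = A/P = 75.28/29.17 = 2.581 m.
From Manning's equation, V = (1/n) R^(2/3) S^(1/2) = (1/0.026) × 2.581^(2/3) × 0.0015^(1/2) = 2.8 m/s.

V = 2.8 m/s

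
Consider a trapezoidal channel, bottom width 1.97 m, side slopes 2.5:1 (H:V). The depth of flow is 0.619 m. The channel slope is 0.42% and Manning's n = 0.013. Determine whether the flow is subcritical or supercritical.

With bottom width b = 1.97 m and side slope z = 2.5: A = (b + zy)y = (1.97 + 2.5×0.619)×0.619 = 2.177 m²; P = b + 2y√(1+z²) = 1.97 + 2×0.619×2.693 = 5.303 m.
Hydraulic radius R = A/P = 2.177/5.303 = 0.4106 m.
V = (1/n) R^(2/3) √S = (1/0.013) × 0.4106^(2/3) × √0.0042 = 2.754 m/s. Hydraulic depth D_h = A/T = 2.177/5.065 = 0.4299 m.
Froude number Fr = V/√(g·D_h) = 2.754/√(9.81×0.4299) = 1.34, which is greater than 1, so the flow is supercritical.

supercritical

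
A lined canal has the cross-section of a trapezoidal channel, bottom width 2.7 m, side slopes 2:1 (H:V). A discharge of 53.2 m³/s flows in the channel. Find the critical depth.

At critical depth, Q² T / (g A³) = 1, i.e. A³/T = Q²/g = 53.2²/9.81 = 288.5.
Try y = 2.52 m: A³/T = 580.6 — too large.
Try y = 1.65 m: A³/T = 104.3 — too small.
Try y = 2.13 m: A³/T = 290.4 — close enough.

y_c = 2.13 m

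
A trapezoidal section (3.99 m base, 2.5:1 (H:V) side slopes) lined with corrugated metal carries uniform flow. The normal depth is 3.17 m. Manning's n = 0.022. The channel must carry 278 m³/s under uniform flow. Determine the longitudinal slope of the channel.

S = 0.012

With bottom width b = 3.99 m and side slope z = 2.5: A = (b + zy)y = (3.99 + 2.5×3.17)×3.17 = 37.77 m²; P = b + 2y√(1+z²) = 3.99 + 2×3.17×2.693 = 21.06 m.
Hydraulic radius R = A/P = 37.77/21.06 = 1.793 m.
From Manning's equation, S = [nQ / (1 A R^(2/3))]² = [0.022 × 278 / (1 × 37.77 × 1.793^(2/3))]² = 0.012.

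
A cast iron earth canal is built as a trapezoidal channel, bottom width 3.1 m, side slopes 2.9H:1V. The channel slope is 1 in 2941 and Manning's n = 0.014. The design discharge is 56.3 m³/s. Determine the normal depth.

Manning's equation rearranged: A R^(2/3) = nQ / (1·√S) = 0.014 × 56.3 / (√0.00034) = 42.74.
Trying y = 3.23 m: A R^(2/3) = 58.64 — too large.
Trying y = 2.82 m: A R^(2/3) = 42.76 — close enough.

y_n = 2.82 m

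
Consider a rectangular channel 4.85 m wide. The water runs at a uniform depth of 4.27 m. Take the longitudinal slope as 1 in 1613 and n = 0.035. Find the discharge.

Flow area A = b·y = 4.85 × 4.27 = 20.71 m². Wetted perimeter P = b + 2y = 4.85 + 2×4.27 = 13.39 m.
Hydraulic radius R = A/P = 20.71/13.39 = 1.547 m.
Manning's equation: Q = (1/n) A R^(2/3) S^(1/2) = (1/0.035) × 20.71 × 1.547^(2/3) × 0.00062^(1/2) = 19.7 m³/s.

Q = 19.7 m³/s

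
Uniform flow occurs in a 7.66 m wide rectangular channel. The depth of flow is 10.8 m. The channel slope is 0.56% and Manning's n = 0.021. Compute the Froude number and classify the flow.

subcritical

Flow area A = b·y = 7.66 × 10.8 = 82.73 m². Wetted perimeter P = b + 2y = 7.66 + 2×10.8 = 29.26 m.
Hydraulic radius R = A/P = 82.73/29.26 = 2.827 m.
V = (1/n) R^(2/3) √S = (1/0.021) × 2.827^(2/3) × √0.0056 = 7.125 m/s. Hydraulic depth D_h = A/T = 82.73/7.66 = 10.8 m.
Froude number Fr = V/√(g·D_h) = 7.125/√(9.81×10.8) = 0.692, which is less than 1, so the flow is subcritical.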